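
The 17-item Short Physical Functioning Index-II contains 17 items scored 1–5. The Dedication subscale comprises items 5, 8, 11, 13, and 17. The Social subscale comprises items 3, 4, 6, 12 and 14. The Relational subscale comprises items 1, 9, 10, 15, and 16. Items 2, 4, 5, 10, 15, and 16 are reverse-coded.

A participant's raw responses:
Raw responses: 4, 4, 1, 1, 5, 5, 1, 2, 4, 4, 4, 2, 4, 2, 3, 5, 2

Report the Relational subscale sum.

Relational items: 1, 9, 10, 15, 16.
Of these, items 10, 15, & 16 are reverse-coded; reverse-coded value = 6 − response.
  item 1: 4
  item 9: 4
  item 10: 6 − 4 = 2
  item 15: 6 − 3 = 3
  item 16: 6 − 5 = 1
Sum = 4 + 4 + 2 + 3 + 1 = 14

14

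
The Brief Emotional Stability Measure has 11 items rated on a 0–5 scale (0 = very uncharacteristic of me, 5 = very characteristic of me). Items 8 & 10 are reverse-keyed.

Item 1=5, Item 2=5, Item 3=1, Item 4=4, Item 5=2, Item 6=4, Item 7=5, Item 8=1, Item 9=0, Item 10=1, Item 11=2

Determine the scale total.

Raw sum = 30. Reverse-keyed items: 8, 10; their raw sum = 2.
Each reversal replaces raw with 5 − raw, changing the total by 5 − 2·raw per item.
Total = 30 + 2·5 − 2·2 = 30 + 10 − 4 = 36

36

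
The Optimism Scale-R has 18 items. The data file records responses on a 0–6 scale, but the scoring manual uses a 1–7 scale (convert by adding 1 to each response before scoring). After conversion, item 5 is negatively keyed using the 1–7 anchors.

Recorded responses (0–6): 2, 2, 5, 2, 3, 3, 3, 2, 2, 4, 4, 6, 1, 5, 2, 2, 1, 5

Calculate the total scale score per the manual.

72

Convert to 1–7: 3, 3, 6, 3, 4, 4, 4, 3, 3, 5, 5, 7, 2, 6, 3, 3, 2, 6
Reverse-coded (on a 1–7 scale, reversed = 8 − raw):
  item 5: 8 − 4 = 4
Scored: 3, 3, 6, 3, 4, 4, 4, 3, 3, 5, 5, 7, 2, 6, 3, 3, 2, 6
Total = 72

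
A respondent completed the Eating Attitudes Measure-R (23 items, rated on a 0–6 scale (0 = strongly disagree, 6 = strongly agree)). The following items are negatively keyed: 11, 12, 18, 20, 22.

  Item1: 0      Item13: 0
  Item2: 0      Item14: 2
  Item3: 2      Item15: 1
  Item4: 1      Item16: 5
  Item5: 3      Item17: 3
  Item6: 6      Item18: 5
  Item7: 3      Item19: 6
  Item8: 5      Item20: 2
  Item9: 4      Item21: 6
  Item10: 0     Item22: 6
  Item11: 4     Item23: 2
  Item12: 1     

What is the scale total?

61

Negatively keyed items use 6 − raw:
  item 11: 6 − 4 = 2
  item 12: 6 − 1 = 5
  item 18: 6 − 5 = 1
  item 20: 6 − 2 = 4
  item 22: 6 − 6 = 0
Scored items: 0, 0, 2, 1, 3, 6, 3, 5, 4, 0, 2, 5, 0, 2, 1, 5, 3, 1, 6, 4, 6, 0, 2
Total = 0 + 0 + 2 + 1 + 3 + 6 + 3 + 5 + 4 + 0 + 2 + 5 + 0 + 2 + 1 + 5 + 3 + 1 + 6 + 4 + 6 + 0 + 2 = 61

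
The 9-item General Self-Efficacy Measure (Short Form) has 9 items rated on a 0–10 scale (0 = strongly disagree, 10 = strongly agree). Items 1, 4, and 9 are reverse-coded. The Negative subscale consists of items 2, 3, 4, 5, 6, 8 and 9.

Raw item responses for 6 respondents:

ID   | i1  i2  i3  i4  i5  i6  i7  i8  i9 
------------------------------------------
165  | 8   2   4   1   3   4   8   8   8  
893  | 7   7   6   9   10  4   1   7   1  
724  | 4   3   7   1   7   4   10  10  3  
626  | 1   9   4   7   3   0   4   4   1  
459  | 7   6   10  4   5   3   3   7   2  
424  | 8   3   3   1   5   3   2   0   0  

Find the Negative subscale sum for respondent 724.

Respondent 724 raw: 4, 3, 7, 1, 7, 4, 10, 10, 3.
Negative items: 2, 3, 4, 5, 6, 8, 9.
Reverse-coded (reversed = (0+10) − raw = 10 − raw):
  item 2: 3
  item 3: 7
  item 4: 10 − 1 = 9
  item 5: 7
  item 6: 4
  item 8: 10
  item 9: 10 − 3 = 7
Sum = 3 + 7 + 9 + 7 + 4 + 10 + 7 = 47

47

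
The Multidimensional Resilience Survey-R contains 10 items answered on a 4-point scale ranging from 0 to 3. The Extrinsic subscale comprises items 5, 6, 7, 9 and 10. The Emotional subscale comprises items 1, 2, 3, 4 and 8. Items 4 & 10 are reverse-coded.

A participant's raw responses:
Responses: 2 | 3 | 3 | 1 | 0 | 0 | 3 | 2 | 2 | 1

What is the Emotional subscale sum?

Emotional items: 1, 2, 3, 4, 8.
Of these, item 4 is reverse-coded; reversed = (0+3) − raw = 3 − raw.
  item 1: 2
  item 2: 3
  item 3: 3
  item 4: 3 − 1 = 2
  item 8: 2
Sum = 2 + 3 + 3 + 2 + 2 = 12

12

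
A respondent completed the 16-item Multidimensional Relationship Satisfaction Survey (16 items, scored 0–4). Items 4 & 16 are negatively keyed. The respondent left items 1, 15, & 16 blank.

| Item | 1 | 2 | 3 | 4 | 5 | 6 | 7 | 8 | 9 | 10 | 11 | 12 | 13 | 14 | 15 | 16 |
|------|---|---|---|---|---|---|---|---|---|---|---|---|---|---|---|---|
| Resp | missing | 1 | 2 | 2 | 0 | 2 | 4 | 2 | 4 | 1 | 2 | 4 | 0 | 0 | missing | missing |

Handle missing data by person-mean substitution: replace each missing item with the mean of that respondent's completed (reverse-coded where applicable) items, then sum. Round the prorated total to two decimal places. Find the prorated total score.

29.54

Reverse-coded (reversed = (0+4) − raw = 4 − raw):
  item 4: 4 − 2 = 2
Completed scored items (13 of 16): 1, 2, 2, 0, 2, 4, 2, 4, 1, 2, 4, 0, 0; sum = 24.
Person mean = 24 / 13 ≈ 1.8462
Prorated total = (24 / 13) × 16 = 29.54 (to 2 dp)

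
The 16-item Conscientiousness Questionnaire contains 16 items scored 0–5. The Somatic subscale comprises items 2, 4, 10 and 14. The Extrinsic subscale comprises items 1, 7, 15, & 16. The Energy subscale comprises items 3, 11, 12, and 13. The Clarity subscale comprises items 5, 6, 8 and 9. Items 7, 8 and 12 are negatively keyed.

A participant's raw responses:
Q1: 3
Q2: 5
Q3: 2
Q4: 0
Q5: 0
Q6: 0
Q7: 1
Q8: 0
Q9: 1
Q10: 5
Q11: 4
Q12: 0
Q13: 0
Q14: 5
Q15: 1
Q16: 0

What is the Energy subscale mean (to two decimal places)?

Energy items: 3, 11, 12, 13.
Of these, item 12 is negatively keyed; on a 0–5 scale, reversed = 5 − raw.
  item 3: 2
  item 11: 4
  item 12: 5 − 0 = 5
  item 13: 0
Sum = 2 + 4 + 5 + 0 = 11
Mean = 11 / 4 = 2.75

2.75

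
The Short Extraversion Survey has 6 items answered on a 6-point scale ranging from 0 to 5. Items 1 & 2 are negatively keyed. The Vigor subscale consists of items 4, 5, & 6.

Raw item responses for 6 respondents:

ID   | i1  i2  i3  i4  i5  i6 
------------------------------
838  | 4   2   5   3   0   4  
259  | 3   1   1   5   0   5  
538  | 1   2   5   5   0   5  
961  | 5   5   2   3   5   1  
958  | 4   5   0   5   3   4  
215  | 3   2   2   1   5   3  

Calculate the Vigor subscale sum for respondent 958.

12

Respondent 958 raw: 4, 5, 0, 5, 3, 4.
Vigor items: 4, 5, 6.
Reverse-coded (reversed = (0+5) − raw = 5 − raw):
  item 4: 5
  item 5: 3
  item 6: 4
Sum = 5 + 3 + 4 = 12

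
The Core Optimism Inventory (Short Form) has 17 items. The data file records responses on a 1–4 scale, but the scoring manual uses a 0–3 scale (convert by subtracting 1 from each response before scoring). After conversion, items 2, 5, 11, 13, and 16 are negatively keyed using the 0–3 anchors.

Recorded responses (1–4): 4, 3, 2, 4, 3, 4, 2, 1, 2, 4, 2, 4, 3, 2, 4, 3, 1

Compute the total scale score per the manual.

Convert to 0–3: 3, 2, 1, 3, 2, 3, 1, 0, 1, 3, 1, 3, 2, 1, 3, 2, 0
Reverse-coded (on a 0–3 scale, reversed = 3 − raw):
  item 2: 3 − 2 = 1
  item 5: 3 − 2 = 1
  item 11: 3 − 1 = 2
  item 13: 3 − 2 = 1
  item 16: 3 − 2 = 1
Scored: 3, 1, 1, 3, 1, 3, 1, 0, 1, 3, 2, 3, 1, 1, 3, 1, 0
Total = 28

28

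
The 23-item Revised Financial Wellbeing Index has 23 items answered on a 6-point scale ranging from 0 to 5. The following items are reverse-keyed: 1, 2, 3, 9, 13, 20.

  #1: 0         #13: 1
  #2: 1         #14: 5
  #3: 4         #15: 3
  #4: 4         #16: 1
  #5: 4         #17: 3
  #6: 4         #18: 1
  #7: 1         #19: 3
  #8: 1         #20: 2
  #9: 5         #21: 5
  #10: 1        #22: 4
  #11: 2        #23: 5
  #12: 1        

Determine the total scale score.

65

Raw sum = 61. Reverse-keyed items: 1, 2, 3, 9, 13, 20; their raw sum = 13.
Each reversal replaces raw with 5 − raw, changing the total by 5 − 2·raw per item.
Total = 61 + 6·5 − 2·13 = 61 + 30 − 26 = 65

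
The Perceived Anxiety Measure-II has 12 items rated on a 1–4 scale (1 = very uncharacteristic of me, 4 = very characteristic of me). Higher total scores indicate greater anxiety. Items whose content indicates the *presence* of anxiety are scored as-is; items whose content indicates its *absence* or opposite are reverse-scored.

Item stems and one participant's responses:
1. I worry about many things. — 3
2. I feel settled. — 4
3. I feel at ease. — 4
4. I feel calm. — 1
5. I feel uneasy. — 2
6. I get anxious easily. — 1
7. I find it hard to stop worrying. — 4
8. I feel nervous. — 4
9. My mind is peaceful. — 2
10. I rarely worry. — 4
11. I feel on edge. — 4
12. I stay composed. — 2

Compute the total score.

Items 2, 3, 4, 9, 10, 12 describe the absence/opposite of anxiety → reverse-score.
reverse-coded value = 5 − response.
  item 1: 3
  item 2: 5 − 4 = 1
  item 3: 5 − 4 = 1
  item 4: 5 − 1 = 4
  item 5: 2
  item 6: 1
  item 7: 4
  item 8: 4
  item 9: 5 − 2 = 3
  item 10: 5 − 4 = 1
  item 11: 4
  item 12: 5 − 2 = 3
Total = 3 + 1 + 1 + 4 + 2 + 1 + 4 + 4 + 3 + 1 + 4 + 3 = 31

31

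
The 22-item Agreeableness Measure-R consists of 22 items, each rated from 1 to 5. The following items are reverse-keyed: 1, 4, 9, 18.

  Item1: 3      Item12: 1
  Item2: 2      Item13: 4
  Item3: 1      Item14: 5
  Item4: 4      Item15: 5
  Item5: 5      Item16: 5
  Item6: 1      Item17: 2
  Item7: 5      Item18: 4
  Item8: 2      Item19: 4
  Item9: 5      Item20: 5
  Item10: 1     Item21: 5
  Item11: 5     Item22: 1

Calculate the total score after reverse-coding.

67

Reverse-keyed items use 6 − raw:
  item 1: 6 − 3 = 3
  item 4: 6 − 4 = 2
  item 9: 6 − 5 = 1
  item 18: 6 − 4 = 2
Scored items: 3, 2, 1, 2, 5, 1, 5, 2, 1, 1, 5, 1, 4, 5, 5, 5, 2, 2, 4, 5, 5, 1
Total = 3 + 2 + 1 + 2 + 5 + 1 + 5 + 2 + 1 + 1 + 5 + 1 + 4 + 5 + 5 + 5 + 2 + 2 + 4 + 5 + 5 + 1 = 67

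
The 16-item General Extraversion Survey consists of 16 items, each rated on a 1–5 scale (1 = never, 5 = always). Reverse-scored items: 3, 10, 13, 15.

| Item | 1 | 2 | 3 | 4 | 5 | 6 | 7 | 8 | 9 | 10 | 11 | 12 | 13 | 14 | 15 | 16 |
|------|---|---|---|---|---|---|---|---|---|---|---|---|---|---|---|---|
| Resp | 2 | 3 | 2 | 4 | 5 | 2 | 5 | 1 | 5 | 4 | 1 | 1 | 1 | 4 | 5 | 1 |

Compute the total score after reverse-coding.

Apply reverse scoring (reversed = (1+5) − raw = 6 − raw):
  item 3: 6 − 2 = 4
  item 10: 6 − 4 = 2
  item 13: 6 − 1 = 5
  item 15: 6 − 5 = 1
Scored items: 2, 3, 4, 4, 5, 2, 5, 1, 5, 2, 1, 1, 5, 4, 1, 1
Total = 2 + 3 + 4 + 4 + 5 + 2 + 5 + 1 + 5 + 2 + 1 + 1 + 5 + 4 + 1 + 1 = 46

46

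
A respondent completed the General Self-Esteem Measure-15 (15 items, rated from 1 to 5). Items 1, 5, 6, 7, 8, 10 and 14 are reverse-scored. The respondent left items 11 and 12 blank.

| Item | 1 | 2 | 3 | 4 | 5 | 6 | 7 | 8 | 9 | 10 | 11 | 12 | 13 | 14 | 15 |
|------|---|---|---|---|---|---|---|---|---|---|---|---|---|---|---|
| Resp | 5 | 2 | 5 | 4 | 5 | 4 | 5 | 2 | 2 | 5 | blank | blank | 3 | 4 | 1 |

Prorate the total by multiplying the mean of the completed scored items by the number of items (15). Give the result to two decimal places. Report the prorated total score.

Reverse-coded (reverse-coded value = 6 − response):
  item 1: 6 − 5 = 1
  item 5: 6 − 5 = 1
  item 6: 6 − 4 = 2
  item 7: 6 − 5 = 1
  item 8: 6 − 2 = 4
  item 10: 6 − 5 = 1
  item 14: 6 − 4 = 2
Completed scored items (13 of 15): 1, 2, 5, 4, 1, 2, 1, 4, 2, 1, 3, 2, 1; sum = 29.
Person mean = 29 / 13 ≈ 2.2308
Prorated total = (29 / 13) × 15 = 33.46 (to 2 dp)

33.46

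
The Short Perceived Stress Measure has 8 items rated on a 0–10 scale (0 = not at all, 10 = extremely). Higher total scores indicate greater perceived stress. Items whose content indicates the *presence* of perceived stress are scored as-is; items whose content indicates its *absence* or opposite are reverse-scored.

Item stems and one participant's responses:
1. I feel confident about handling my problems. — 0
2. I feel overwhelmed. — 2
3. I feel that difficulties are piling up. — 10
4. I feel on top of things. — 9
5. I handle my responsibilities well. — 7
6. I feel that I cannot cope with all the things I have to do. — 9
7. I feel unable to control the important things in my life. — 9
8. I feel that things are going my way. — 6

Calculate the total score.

48

Items 1, 4, 5, 8 describe the absence/opposite of perceived stress → reverse-score.
on a 0–10 scale, reversed = 10 − raw.
  item 1: 10 − 0 = 10
  item 2: 2
  item 3: 10
  item 4: 10 − 9 = 1
  item 5: 10 − 7 = 3
  item 6: 9
  item 7: 9
  item 8: 10 − 6 = 4
Total = 10 + 2 + 10 + 1 + 3 + 9 + 9 + 4 = 48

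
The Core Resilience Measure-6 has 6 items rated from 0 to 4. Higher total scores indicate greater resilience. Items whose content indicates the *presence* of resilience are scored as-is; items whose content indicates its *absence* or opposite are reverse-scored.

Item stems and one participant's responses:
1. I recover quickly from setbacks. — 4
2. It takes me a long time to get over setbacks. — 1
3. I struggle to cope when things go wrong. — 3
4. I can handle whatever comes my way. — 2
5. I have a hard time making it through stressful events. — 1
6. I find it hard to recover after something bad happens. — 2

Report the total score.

15

Items 2, 3, 5, 6 describe the absence/opposite of resilience → reverse-score.
on a 0–4 scale, reversed = 4 − raw.
  item 1: 4
  item 2: 4 − 1 = 3
  item 3: 4 − 3 = 1
  item 4: 2
  item 5: 4 − 1 = 3
  item 6: 4 − 2 = 2
Total = 4 + 3 + 1 + 2 + 3 + 2 = 15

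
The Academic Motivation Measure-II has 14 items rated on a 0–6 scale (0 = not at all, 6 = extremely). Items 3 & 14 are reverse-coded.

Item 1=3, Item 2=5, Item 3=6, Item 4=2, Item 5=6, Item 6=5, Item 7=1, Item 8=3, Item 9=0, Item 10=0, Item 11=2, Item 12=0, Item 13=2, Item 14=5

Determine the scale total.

30

Reverse-coded items use 6 − raw:
  item 3: 6 − 6 = 0
  item 14: 6 − 5 = 1
Scored responses: 3, 5, 0, 2, 6, 5, 1, 3, 0, 0, 2, 0, 2, 1
Total = 3 + 5 + 0 + 2 + 6 + 5 + 1 + 3 + 0 + 0 + 2 + 0 + 2 + 1 = 30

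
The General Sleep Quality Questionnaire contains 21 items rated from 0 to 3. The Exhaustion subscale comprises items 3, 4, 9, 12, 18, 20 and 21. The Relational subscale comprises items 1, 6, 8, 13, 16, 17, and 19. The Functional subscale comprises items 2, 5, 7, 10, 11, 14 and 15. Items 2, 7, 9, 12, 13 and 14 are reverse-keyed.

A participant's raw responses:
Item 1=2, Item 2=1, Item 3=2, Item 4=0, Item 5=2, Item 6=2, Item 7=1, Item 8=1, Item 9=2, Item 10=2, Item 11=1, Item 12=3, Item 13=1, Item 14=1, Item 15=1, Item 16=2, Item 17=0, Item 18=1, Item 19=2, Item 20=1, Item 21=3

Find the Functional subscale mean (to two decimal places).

1.71

Functional items: 2, 5, 7, 10, 11, 14, 15.
Of these, items 2, 7 and 14 are reverse-keyed; reverse-coded value = 3 − response.
  item 2: 3 − 1 = 2
  item 5: 2
  item 7: 3 − 1 = 2
  item 10: 2
  item 11: 1
  item 14: 3 − 1 = 2
  item 15: 1
Sum = 2 + 2 + 2 + 2 + 1 + 2 + 1 = 12
Mean = 12 / 7 = 1.71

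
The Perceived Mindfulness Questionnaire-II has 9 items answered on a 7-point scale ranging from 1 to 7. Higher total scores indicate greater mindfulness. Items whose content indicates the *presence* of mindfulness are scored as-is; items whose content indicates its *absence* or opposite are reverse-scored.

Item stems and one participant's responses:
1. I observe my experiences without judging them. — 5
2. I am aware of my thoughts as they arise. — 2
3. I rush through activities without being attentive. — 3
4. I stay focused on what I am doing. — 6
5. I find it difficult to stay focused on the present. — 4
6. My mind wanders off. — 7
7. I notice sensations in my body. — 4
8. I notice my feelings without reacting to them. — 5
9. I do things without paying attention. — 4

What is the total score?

36

Items 3, 5, 6, 9 describe the absence/opposite of mindfulness → reverse-score.
reversed = (1+7) − raw = 8 − raw.
  item 1: 5
  item 2: 2
  item 3: 8 − 3 = 5
  item 4: 6
  item 5: 8 − 4 = 4
  item 6: 8 − 7 = 1
  item 7: 4
  item 8: 5
  item 9: 8 − 4 = 4
Total = 5 + 2 + 5 + 6 + 4 + 1 + 4 + 5 + 4 = 36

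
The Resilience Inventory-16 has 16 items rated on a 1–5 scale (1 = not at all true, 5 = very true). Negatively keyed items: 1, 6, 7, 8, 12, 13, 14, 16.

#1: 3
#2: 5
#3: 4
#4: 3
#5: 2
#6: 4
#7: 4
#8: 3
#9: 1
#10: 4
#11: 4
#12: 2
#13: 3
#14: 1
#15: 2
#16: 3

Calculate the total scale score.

50

Reversing items 1, 6, 7, 8, 12, 13, 14 and 16 with 6 − raw:
Total = (6−3) + 5 + 4 + 3 + 2 + (6−4) + (6−4) + (6−3) + 1 + 4 + 4 + (6−2) + (6−3) + (6−1) + 2 + (6−3)
      = 3 + 5 + 4 + 3 + 2 + 2 + 2 + 3 + 1 + 4 + 4 + 4 + 3 + 5 + 2 + 3 = 50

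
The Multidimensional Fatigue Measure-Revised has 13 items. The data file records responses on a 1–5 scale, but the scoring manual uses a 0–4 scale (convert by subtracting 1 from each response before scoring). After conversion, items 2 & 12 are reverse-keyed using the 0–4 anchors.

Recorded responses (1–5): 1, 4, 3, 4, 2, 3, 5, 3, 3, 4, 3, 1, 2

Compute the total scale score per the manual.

27

Convert to 0–4: 0, 3, 2, 3, 1, 2, 4, 2, 2, 3, 2, 0, 1
Reverse-coded (on a 0–4 scale, reversed = 4 − raw):
  item 2: 4 − 3 = 1
  item 12: 4 − 0 = 4
Scored: 0, 1, 2, 3, 1, 2, 4, 2, 2, 3, 2, 4, 1
Total = 27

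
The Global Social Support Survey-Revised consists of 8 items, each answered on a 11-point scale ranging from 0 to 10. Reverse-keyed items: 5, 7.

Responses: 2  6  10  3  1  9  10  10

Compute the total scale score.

Reversing items 5 & 7 with 10 − raw:
Total = 2 + 6 + 10 + 3 + (10−1) + 9 + (10−10) + 10
      = 2 + 6 + 10 + 3 + 9 + 9 + 0 + 10 = 49

49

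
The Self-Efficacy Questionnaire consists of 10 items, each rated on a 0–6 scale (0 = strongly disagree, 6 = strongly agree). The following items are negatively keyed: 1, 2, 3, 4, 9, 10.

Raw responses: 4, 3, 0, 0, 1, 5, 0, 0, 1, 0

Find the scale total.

Reversing items 1, 2, 3, 4, 9 and 10 with 6 − raw:
Total = (6−4) + (6−3) + (6−0) + (6−0) + 1 + 5 + 0 + 0 + (6−1) + (6−0)
      = 2 + 3 + 6 + 6 + 1 + 5 + 0 + 0 + 5 + 6 = 34

34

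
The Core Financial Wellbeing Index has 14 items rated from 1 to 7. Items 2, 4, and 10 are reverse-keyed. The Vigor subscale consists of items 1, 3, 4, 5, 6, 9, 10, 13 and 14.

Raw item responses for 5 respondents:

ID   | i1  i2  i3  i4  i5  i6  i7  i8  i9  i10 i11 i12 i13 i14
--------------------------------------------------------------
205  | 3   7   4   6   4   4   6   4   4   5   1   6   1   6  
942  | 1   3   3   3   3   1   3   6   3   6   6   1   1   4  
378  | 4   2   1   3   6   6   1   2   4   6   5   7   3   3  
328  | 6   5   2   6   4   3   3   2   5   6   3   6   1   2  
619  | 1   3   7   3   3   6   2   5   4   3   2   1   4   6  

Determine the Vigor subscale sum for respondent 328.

27

Respondent 328 raw: 6, 5, 2, 6, 4, 3, 3, 2, 5, 6, 3, 6, 1, 2.
Vigor items: 1, 3, 4, 5, 6, 9, 10, 13, 14.
Reverse-coded (reverse-coded value = 8 − response):
  item 1: 6
  item 3: 2
  item 4: 8 − 6 = 2
  item 5: 4
  item 6: 3
  item 9: 5
  item 10: 8 − 6 = 2
  item 13: 1
  item 14: 2
Sum = 6 + 2 + 2 + 4 + 3 + 5 + 2 + 1 + 2 = 27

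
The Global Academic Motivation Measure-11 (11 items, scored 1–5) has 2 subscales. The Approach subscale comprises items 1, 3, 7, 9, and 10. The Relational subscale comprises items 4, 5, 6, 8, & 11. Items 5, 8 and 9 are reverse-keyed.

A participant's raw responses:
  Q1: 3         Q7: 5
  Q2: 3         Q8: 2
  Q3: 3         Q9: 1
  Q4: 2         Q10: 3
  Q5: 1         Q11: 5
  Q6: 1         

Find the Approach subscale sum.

19

Approach items: 1, 3, 7, 9, 10.
Of these, item 9 is reverse-keyed; on a 1–5 scale, reversed = 6 − raw.
  item 1: 3
  item 3: 3
  item 7: 5
  item 9: 6 − 1 = 5
  item 10: 3
Sum = 3 + 3 + 5 + 5 + 3 = 19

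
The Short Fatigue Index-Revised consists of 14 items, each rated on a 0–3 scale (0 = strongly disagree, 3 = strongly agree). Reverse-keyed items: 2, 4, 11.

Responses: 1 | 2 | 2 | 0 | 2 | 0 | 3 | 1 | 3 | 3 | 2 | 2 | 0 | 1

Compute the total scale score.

Apply reverse scoring (reverse-coded value = 3 − response):
  item 2: 3 − 2 = 1
  item 4: 3 − 0 = 3
  item 11: 3 − 2 = 1
After reverse-coding: 1, 1, 2, 3, 2, 0, 3, 1, 3, 3, 1, 2, 0, 1
Total = 1 + 1 + 2 + 3 + 2 + 0 + 3 + 1 + 3 + 3 + 1 + 2 + 0 + 1 = 23

23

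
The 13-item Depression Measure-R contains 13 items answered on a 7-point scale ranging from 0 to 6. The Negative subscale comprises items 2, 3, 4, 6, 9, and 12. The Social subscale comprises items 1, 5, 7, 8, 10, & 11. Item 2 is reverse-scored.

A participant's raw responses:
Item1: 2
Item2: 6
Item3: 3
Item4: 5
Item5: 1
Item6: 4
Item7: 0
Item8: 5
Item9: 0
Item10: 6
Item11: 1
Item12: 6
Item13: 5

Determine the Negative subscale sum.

18

Negative items: 2, 3, 4, 6, 9, 12.
Of these, item 2 is reverse-scored; reversed = (0+6) − raw = 6 − raw.
  item 2: 6 − 6 = 0
  item 3: 3
  item 4: 5
  item 6: 4
  item 9: 0
  item 12: 6
Sum = 0 + 3 + 5 + 4 + 0 + 6 = 18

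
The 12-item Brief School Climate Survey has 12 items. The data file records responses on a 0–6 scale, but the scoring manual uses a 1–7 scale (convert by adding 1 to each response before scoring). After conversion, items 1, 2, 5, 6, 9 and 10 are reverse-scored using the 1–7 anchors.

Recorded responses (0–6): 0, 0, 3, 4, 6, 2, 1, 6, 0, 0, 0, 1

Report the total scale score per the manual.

55

Convert to 1–7: 1, 1, 4, 5, 7, 3, 2, 7, 1, 1, 1, 2
Reverse-coded (on a 1–7 scale, reversed = 8 − raw):
  item 1: 8 − 1 = 7
  item 2: 8 − 1 = 7
  item 5: 8 − 7 = 1
  item 6: 8 − 3 = 5
  item 9: 8 − 1 = 7
  item 10: 8 − 1 = 7
Scored: 7, 7, 4, 5, 1, 5, 2, 7, 7, 7, 1, 2
Total = 55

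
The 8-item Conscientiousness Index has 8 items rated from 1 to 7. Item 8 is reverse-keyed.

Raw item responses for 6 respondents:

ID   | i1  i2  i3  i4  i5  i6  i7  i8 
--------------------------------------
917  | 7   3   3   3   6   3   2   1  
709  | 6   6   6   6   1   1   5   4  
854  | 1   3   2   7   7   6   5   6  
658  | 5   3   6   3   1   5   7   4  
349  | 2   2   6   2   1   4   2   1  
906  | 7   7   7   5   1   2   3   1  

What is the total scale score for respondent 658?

Respondent 658 raw: 5, 3, 6, 3, 1, 5, 7, 4.
Reverse-coded (reversed = (1+7) − raw = 8 − raw):
  item 1: 5
  item 2: 3
  item 3: 6
  item 4: 3
  item 5: 1
  item 6: 5
  item 7: 7
  item 8: 8 − 4 = 4
Sum = 5 + 3 + 6 + 3 + 1 + 5 + 7 + 4 = 34

34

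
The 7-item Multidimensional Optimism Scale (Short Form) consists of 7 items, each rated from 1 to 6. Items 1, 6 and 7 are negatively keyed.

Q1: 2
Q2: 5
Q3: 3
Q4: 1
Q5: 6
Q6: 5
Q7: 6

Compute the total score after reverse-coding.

Reverse-coded items (reversed = (1+6) − raw = 7 − raw):
  item 1: 7 − 2 = 5
  item 6: 7 − 5 = 2
  item 7: 7 − 6 = 1
Scored responses: 5, 5, 3, 1, 6, 2, 1
Total = 5 + 5 + 3 + 1 + 6 + 2 + 1 = 23

23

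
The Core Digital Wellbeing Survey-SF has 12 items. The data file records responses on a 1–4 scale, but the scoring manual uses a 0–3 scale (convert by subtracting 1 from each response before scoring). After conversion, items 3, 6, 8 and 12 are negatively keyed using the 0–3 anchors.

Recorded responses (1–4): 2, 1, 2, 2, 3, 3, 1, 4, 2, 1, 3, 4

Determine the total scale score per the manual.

10

Convert to 0–3: 1, 0, 1, 1, 2, 2, 0, 3, 1, 0, 2, 3
Reverse-coded (reversed = (0+3) − raw = 3 − raw):
  item 3: 3 − 1 = 2
  item 6: 3 − 2 = 1
  item 8: 3 − 3 = 0
  item 12: 3 − 3 = 0
Scored: 1, 0, 2, 1, 2, 1, 0, 0, 1, 0, 2, 0
Total = 10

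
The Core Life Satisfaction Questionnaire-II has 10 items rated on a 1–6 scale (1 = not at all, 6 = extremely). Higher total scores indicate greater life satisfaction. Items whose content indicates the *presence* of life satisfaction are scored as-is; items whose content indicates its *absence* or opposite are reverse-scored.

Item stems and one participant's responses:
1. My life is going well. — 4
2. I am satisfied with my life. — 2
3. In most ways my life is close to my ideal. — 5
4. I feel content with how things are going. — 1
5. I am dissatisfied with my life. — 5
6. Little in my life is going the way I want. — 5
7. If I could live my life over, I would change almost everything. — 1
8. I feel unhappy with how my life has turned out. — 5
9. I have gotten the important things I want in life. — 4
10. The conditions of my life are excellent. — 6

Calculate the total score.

Items 5, 6, 7, 8 describe the absence/opposite of life satisfaction → reverse-score.
on a 1–6 scale, reversed = 7 − raw.
  item 1: 4
  item 2: 2
  item 3: 5
  item 4: 1
  item 5: 7 − 5 = 2
  item 6: 7 − 5 = 2
  item 7: 7 − 1 = 6
  item 8: 7 − 5 = 2
  item 9: 4
  item 10: 6
Total = 4 + 2 + 5 + 1 + 2 + 2 + 6 + 2 + 4 + 6 = 34

34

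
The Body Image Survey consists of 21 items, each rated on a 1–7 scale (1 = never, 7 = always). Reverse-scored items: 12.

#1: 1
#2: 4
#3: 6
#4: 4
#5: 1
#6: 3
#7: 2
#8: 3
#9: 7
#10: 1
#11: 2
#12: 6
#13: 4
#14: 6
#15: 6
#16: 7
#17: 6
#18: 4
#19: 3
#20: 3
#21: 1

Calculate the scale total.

Reverse-coded items (reversed = (1+7) − raw = 8 − raw):
  item 12: 8 − 6 = 2
Scored responses: 1, 4, 6, 4, 1, 3, 2, 3, 7, 1, 2, 2, 4, 6, 6, 7, 6, 4, 3, 3, 1
Total = 1 + 4 + 6 + 4 + 1 + 3 + 2 + 3 + 7 + 1 + 2 + 2 + 4 + 6 + 6 + 7 + 6 + 4 + 3 + 3 + 1 = 76

76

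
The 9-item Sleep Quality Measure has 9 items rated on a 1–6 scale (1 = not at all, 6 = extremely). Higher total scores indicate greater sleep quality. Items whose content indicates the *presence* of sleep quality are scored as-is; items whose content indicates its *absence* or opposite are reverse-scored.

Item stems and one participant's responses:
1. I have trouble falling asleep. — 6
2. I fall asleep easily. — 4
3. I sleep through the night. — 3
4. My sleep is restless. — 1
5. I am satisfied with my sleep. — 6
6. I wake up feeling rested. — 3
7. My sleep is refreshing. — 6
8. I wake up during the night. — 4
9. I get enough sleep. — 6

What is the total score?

Items 1, 4, 8 describe the absence/opposite of sleep quality → reverse-score.
reverse-coded value = 7 − response.
  item 1: 7 − 6 = 1
  item 2: 4
  item 3: 3
  item 4: 7 − 1 = 6
  item 5: 6
  item 6: 3
  item 7: 6
  item 8: 7 − 4 = 3
  item 9: 6
Total = 1 + 4 + 3 + 6 + 6 + 3 + 6 + 3 + 6 = 38

38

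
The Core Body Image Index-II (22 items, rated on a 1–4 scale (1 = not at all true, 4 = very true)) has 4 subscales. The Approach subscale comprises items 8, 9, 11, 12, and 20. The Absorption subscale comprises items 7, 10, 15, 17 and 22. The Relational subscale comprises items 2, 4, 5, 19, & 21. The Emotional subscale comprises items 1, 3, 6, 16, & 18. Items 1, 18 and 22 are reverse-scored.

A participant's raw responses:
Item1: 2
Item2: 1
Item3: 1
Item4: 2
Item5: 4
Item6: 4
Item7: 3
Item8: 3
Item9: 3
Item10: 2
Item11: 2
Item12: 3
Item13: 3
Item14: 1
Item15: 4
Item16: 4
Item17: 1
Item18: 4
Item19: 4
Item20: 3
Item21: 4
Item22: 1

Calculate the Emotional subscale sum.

Emotional items: 1, 3, 6, 16, 18.
Of these, items 1 and 18 are reverse-scored; on a 1–4 scale, reversed = 5 − raw.
  item 1: 5 − 2 = 3
  item 3: 1
  item 6: 4
  item 16: 4
  item 18: 5 − 4 = 1
Sum = 3 + 1 + 4 + 4 + 1 = 13

13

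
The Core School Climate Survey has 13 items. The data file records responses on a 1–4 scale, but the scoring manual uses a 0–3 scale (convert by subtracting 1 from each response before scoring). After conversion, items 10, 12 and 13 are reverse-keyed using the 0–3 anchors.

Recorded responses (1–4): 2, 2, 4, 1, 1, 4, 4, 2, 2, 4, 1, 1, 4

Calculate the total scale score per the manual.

Convert to 0–3: 1, 1, 3, 0, 0, 3, 3, 1, 1, 3, 0, 0, 3
Reverse-coded (on a 0–3 scale, reversed = 3 − raw):
  item 10: 3 − 3 = 0
  item 12: 3 − 0 = 3
  item 13: 3 − 3 = 0
Scored: 1, 1, 3, 0, 0, 3, 3, 1, 1, 0, 0, 3, 0
Total = 16

16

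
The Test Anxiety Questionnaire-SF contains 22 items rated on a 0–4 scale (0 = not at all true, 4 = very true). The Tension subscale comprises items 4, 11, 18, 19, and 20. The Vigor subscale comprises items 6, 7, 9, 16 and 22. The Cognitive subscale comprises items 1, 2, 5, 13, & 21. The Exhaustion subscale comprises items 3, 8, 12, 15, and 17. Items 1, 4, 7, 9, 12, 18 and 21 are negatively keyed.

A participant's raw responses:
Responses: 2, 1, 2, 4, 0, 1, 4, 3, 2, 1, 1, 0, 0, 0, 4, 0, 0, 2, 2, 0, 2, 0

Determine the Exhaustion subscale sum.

Exhaustion items: 3, 8, 12, 15, 17.
Of these, item 12 is negatively keyed; reversed = (0+4) − raw = 4 − raw.
  item 3: 2
  item 8: 3
  item 12: 4 − 0 = 4
  item 15: 4
  item 17: 0
Sum = 2 + 3 + 4 + 4 + 0 = 13

13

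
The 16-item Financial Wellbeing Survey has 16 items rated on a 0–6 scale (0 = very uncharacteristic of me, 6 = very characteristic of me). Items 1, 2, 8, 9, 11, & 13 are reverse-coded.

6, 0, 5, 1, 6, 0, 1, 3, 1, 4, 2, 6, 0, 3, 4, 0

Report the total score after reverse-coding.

54

Reverse-coded items use 6 − raw:
  item 1: 6 − 6 = 0
  item 2: 6 − 0 = 6
  item 8: 6 − 3 = 3
  item 9: 6 − 1 = 5
  item 11: 6 − 2 = 4
  item 13: 6 − 0 = 6
After reverse-coding: 0, 6, 5, 1, 6, 0, 1, 3, 5, 4, 4, 6, 6, 3, 4, 0
Total = 0 + 6 + 5 + 1 + 6 + 0 + 1 + 3 + 5 + 4 + 4 + 6 + 6 + 3 + 4 + 0 = 54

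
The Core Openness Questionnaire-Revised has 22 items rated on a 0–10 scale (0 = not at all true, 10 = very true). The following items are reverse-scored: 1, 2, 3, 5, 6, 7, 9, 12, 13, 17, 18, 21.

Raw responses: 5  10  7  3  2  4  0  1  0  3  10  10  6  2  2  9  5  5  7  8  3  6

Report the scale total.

114

Reverse-scored items use 10 − raw:
  item 1: 10 − 5 = 5
  item 2: 10 − 10 = 0
  item 3: 10 − 7 = 3
  item 5: 10 − 2 = 8
  item 6: 10 − 4 = 6
  item 7: 10 − 0 = 10
  item 9: 10 − 0 = 10
  item 12: 10 − 10 = 0
  item 13: 10 − 6 = 4
  item 17: 10 − 5 = 5
  item 18: 10 − 5 = 5
  item 21: 10 − 3 = 7
After reverse-coding: 5, 0, 3, 3, 8, 6, 10, 1, 10, 3, 10, 0, 4, 2, 2, 9, 5, 5, 7, 8, 7, 6
Total = 5 + 0 + 3 + 3 + 8 + 6 + 10 + 1 + 10 + 3 + 10 + 0 + 4 + 2 + 2 + 9 + 5 + 5 + 7 + 8 + 7 + 6 = 114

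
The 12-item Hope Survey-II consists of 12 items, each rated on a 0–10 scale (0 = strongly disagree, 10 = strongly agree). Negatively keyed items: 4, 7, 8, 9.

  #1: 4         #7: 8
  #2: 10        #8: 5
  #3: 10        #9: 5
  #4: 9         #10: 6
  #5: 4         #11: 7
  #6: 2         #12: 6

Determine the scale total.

Reversing items 4, 7, 8, & 9 with 10 − raw:
Total = 4 + 10 + 10 + (10−9) + 4 + 2 + (10−8) + (10−5) + (10−5) + 6 + 7 + 6
      = 4 + 10 + 10 + 1 + 4 + 2 + 2 + 5 + 5 + 6 + 7 + 6 = 62

62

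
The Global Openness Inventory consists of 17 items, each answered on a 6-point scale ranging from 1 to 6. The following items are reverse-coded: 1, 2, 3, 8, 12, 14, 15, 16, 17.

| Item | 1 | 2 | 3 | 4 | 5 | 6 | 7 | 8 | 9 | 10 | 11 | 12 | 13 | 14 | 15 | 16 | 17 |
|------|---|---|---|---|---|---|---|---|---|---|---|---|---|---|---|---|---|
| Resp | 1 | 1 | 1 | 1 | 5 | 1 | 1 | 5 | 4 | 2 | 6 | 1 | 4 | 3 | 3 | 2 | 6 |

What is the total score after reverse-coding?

64

Reverse-coded items (reverse-coded value = 7 − response):
  item 1: 7 − 1 = 6
  item 2: 7 − 1 = 6
  item 3: 7 − 1 = 6
  item 8: 7 − 5 = 2
  item 12: 7 − 1 = 6
  item 14: 7 − 3 = 4
  item 15: 7 − 3 = 4
  item 16: 7 − 2 = 5
  item 17: 7 − 6 = 1
Scored responses: 6, 6, 6, 1, 5, 1, 1, 2, 4, 2, 6, 6, 4, 4, 4, 5, 1
Total = 6 + 6 + 6 + 1 + 5 + 1 + 1 + 2 + 4 + 2 + 6 + 6 + 4 + 4 + 4 + 5 + 1 = 64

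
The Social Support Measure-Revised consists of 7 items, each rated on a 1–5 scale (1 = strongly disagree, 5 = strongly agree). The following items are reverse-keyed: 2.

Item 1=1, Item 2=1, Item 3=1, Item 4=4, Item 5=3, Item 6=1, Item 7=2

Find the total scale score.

Apply reverse scoring (reversed = (1+5) − raw = 6 − raw):
  item 2: 6 − 1 = 5
After reverse-coding: 1, 5, 1, 4, 3, 1, 2
Total = 1 + 5 + 1 + 4 + 3 + 1 + 2 = 17

17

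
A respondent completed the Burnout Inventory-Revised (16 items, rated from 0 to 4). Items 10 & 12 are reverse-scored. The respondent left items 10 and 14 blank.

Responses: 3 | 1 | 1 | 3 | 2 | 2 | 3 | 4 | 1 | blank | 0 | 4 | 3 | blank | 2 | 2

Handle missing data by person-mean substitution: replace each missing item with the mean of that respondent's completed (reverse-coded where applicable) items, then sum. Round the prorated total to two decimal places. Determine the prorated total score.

30.86

Reverse-coded (on a 0–4 scale, reversed = 4 − raw):
  item 12: 4 − 4 = 0
Completed scored items (14 of 16): 3, 1, 1, 3, 2, 2, 3, 4, 1, 0, 0, 3, 2, 2; sum = 27.
Person mean = 27 / 14 ≈ 1.9286
Prorated total = (27 / 14) × 16 = 30.86 (to 2 dp)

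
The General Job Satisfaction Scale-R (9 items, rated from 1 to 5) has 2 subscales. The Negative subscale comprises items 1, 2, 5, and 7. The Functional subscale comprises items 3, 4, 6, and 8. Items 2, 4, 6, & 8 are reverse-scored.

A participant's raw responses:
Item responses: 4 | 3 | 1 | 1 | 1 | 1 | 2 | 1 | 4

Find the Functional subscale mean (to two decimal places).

Functional items: 3, 4, 6, 8.
Of these, items 4, 6 and 8 are reverse-scored; reversed = (1+5) − raw = 6 − raw.
  item 3: 1
  item 4: 6 − 1 = 5
  item 6: 6 − 1 = 5
  item 8: 6 − 1 = 5
Sum = 1 + 5 + 5 + 5 = 16
Mean = 16 / 4 = 4.00

4.00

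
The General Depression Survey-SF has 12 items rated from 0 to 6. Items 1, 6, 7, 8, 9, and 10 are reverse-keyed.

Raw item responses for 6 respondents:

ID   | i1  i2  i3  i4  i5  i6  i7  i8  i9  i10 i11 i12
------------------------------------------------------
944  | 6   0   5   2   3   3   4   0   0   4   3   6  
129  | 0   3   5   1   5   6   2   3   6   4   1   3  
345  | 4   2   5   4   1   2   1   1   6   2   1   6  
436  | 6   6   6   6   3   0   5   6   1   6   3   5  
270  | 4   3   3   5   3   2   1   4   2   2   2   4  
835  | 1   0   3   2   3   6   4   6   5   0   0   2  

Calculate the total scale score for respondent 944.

38

Respondent 944 raw: 6, 0, 5, 2, 3, 3, 4, 0, 0, 4, 3, 6.
Reverse-coded (reverse-coded value = 6 − response):
  item 1: 6 − 6 = 0
  item 2: 0
  item 3: 5
  item 4: 2
  item 5: 3
  item 6: 6 − 3 = 3
  item 7: 6 − 4 = 2
  item 8: 6 − 0 = 6
  item 9: 6 − 0 = 6
  item 10: 6 − 4 = 2
  item 11: 3
  item 12: 6
Sum = 0 + 0 + 5 + 2 + 3 + 3 + 2 + 6 + 6 + 2 + 3 + 6 = 38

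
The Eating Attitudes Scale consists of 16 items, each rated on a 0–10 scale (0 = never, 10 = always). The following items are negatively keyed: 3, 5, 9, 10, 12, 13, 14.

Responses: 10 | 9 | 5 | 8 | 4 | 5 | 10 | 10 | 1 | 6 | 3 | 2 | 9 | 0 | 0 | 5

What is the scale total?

103

Raw sum = 87. Negatively keyed items: 3, 5, 9, 10, 12, 13, 14; their raw sum = 27.
Each reversal replaces raw with 10 − raw, changing the total by 10 − 2·raw per item.
Total = 87 + 7·10 − 2·27 = 87 + 70 − 54 = 103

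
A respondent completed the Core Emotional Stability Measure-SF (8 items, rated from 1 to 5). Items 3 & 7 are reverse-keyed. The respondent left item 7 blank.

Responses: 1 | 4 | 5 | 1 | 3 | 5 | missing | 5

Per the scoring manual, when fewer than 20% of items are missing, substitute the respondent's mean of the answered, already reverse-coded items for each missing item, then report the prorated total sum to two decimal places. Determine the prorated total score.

22.86

Reverse-coded (reversed = (1+5) − raw = 6 − raw):
  item 3: 6 − 5 = 1
Completed scored items (7 of 8): 1, 4, 1, 1, 3, 5, 5; sum = 20.
Person mean = 20 / 7 ≈ 2.8571
Prorated total = (20 / 7) × 8 = 22.86 (to 2 dp)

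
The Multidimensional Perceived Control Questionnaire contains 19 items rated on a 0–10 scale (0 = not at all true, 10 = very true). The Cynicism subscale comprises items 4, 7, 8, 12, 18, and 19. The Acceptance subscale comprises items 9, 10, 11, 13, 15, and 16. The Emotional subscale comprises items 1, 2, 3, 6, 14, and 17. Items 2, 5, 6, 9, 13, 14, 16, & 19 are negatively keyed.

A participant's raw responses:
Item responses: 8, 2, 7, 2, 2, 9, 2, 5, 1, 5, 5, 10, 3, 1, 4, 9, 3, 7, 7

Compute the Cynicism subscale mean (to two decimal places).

4.83

Cynicism items: 4, 7, 8, 12, 18, 19.
Of these, item 19 is negatively keyed; on a 0–10 scale, reversed = 10 − raw.
  item 4: 2
  item 7: 2
  item 8: 5
  item 12: 10
  item 18: 7
  item 19: 10 − 7 = 3
Sum = 2 + 2 + 5 + 10 + 7 + 3 = 29
Mean = 29 / 6 = 4.83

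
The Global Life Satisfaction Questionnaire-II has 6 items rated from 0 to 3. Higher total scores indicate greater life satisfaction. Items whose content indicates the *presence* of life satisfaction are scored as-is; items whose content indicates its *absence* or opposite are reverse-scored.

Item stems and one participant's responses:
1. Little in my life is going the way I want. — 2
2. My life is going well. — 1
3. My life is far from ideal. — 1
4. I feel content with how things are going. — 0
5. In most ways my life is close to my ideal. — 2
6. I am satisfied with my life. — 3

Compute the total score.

9

Items 1, 3 describe the absence/opposite of life satisfaction → reverse-score.
on a 0–3 scale, reversed = 3 − raw.
  item 1: 3 − 2 = 1
  item 2: 1
  item 3: 3 − 1 = 2
  item 4: 0
  item 5: 2
  item 6: 3
Total = 1 + 1 + 2 + 0 + 2 + 3 = 9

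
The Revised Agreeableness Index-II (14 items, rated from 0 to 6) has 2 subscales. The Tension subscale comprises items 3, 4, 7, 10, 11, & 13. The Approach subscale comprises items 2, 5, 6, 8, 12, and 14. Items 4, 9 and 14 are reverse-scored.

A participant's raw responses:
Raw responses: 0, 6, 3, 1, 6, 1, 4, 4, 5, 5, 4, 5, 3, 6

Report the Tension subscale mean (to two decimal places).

Tension items: 3, 4, 7, 10, 11, 13.
Of these, item 4 is reverse-scored; on a 0–6 scale, reversed = 6 − raw.
  item 3: 3
  item 4: 6 − 1 = 5
  item 7: 4
  item 10: 5
  item 11: 4
  item 13: 3
Sum = 3 + 5 + 4 + 5 + 4 + 3 = 24
Mean = 24 / 6 = 4.00

4.00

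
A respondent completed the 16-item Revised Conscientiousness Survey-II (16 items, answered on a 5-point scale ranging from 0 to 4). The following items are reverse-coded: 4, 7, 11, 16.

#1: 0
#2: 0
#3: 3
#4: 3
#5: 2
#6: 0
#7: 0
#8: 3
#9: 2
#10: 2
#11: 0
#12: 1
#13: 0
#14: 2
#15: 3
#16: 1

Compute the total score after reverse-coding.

30

Reverse-coded items use 4 − raw:
  item 4: 4 − 3 = 1
  item 7: 4 − 0 = 4
  item 11: 4 − 0 = 4
  item 16: 4 − 1 = 3
Scored items: 0, 0, 3, 1, 2, 0, 4, 3, 2, 2, 4, 1, 0, 2, 3, 3
Total = 0 + 0 + 3 + 1 + 2 + 0 + 4 + 3 + 2 + 2 + 4 + 1 + 0 + 2 + 3 + 3 = 30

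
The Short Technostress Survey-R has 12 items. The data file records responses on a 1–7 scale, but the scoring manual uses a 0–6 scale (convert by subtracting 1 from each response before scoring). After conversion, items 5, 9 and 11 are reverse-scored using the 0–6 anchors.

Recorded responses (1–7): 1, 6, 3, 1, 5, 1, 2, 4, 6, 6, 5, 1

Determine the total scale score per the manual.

21

Convert to 0–6: 0, 5, 2, 0, 4, 0, 1, 3, 5, 5, 4, 0
Reverse-coded (on a 0–6 scale, reversed = 6 − raw):
  item 5: 6 − 4 = 2
  item 9: 6 − 5 = 1
  item 11: 6 − 4 = 2
Scored: 0, 5, 2, 0, 2, 0, 1, 3, 1, 5, 2, 0
Total = 21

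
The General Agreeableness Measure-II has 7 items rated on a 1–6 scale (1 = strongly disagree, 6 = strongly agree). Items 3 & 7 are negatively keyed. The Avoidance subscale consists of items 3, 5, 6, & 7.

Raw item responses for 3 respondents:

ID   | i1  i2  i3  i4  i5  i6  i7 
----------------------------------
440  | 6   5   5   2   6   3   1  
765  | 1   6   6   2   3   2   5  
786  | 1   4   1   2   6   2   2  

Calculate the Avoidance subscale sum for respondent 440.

17

Respondent 440 raw: 6, 5, 5, 2, 6, 3, 1.
Avoidance items: 3, 5, 6, 7.
Reverse-coded (reverse-coded value = 7 − response):
  item 3: 7 − 5 = 2
  item 5: 6
  item 6: 3
  item 7: 7 − 1 = 6
Sum = 2 + 6 + 3 + 6 = 17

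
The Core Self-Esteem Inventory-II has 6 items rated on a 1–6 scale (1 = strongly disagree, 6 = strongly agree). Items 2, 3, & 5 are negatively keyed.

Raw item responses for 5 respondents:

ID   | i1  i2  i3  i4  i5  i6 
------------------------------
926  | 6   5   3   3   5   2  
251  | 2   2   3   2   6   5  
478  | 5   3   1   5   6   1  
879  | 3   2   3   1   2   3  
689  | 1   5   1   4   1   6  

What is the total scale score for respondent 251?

Respondent 251 raw: 2, 2, 3, 2, 6, 5.
Reverse-coded (reverse-coded value = 7 − response):
  item 1: 2
  item 2: 7 − 2 = 5
  item 3: 7 − 3 = 4
  item 4: 2
  item 5: 7 − 6 = 1
  item 6: 5
Sum = 2 + 5 + 4 + 2 + 1 + 5 = 19

19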